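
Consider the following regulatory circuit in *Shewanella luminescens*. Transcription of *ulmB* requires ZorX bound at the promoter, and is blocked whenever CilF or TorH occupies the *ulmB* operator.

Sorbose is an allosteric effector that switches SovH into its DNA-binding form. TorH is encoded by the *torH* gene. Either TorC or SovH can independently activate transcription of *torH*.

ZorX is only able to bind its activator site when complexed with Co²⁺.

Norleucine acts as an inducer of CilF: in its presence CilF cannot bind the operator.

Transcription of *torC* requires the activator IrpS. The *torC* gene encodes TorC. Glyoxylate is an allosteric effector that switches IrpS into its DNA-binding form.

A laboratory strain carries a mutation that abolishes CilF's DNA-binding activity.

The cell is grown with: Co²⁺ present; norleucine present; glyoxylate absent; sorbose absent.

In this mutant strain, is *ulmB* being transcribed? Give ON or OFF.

ON

Co²⁺ is present, so ZorX is active.
CilF is non-functional in this strain, so it has no effect.
Glyoxylate is absent, so IrpS is inactive.
Required activator IrpS is absent, so *torC* is not transcribed.
So TorC is not produced.
Sorbose is absent, so SovH is inactive.
No activator is available at the *torH* promoter, so *torH* is not transcribed.
So TorH is not produced.
No repressor is bound and ZorX is active, so *ulmB* is transcribed.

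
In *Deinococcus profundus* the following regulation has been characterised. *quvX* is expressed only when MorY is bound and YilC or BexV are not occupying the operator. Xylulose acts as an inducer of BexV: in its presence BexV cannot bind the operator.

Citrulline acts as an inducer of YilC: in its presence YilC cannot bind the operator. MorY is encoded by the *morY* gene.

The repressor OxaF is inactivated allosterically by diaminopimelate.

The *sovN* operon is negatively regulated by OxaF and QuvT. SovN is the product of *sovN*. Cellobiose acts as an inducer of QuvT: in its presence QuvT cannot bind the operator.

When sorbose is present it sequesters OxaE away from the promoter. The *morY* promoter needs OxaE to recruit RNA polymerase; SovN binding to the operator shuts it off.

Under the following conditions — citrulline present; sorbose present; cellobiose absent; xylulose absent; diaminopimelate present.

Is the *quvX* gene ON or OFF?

Citrulline is present, so YilC is inactive.
Xylulose is absent, so BexV is active.
Diaminopimelate is present, so OxaF is inactive.
Cellobiose is absent, so QuvT is active.
With repressor QuvT bound, *sovN* is not transcribed.
So SovN is not produced.
Sorbose is present, so OxaE is inactive.
Required activator OxaE is absent, so *morY* is not transcribed.
So MorY is not produced.
With repressor BexV bound, *quvX* is not transcribed.

OFF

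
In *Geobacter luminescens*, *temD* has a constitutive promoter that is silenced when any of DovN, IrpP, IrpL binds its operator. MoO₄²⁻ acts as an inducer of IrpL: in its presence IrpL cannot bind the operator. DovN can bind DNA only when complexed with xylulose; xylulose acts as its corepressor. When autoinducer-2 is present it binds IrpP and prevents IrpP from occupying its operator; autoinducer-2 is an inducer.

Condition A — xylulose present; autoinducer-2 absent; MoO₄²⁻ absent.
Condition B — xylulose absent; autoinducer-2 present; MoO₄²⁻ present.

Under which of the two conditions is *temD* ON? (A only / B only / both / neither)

B only

Condition A:
Xylulose is present, so DovN is active.
Autoinducer-2 is absent, so IrpP is active.
MoO₄²⁻ is absent, so IrpL is active.
With repressor DovN bound, *temD* is not transcribed.
→ *temD* is OFF in A.
Condition B:
Xylulose is absent, so DovN is inactive.
Autoinducer-2 is present, so IrpP is inactive.
MoO₄²⁻ is present, so IrpL is inactive.
With no repressor bound, *temD* is transcribed.
→ *temD* is ON in B.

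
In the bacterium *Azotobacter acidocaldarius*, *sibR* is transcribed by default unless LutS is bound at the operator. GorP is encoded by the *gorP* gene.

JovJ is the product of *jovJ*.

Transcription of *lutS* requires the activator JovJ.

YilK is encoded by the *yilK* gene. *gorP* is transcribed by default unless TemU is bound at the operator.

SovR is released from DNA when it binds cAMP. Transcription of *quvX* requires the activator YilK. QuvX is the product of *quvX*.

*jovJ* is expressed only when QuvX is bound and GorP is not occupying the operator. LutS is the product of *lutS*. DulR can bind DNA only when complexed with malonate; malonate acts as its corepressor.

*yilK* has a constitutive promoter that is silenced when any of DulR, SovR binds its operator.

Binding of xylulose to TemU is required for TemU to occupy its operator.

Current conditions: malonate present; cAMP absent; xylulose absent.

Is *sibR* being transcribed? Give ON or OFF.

ON

Malonate is present, so DulR is active.
cAMP is absent, so SovR is active.
With repressor DulR bound, *yilK* is not transcribed.
So YilK is not produced.
Required activator YilK is absent, so *quvX* is not transcribed.
So QuvX is not produced.
Xylulose is absent, so TemU is inactive.
With no repressor bound, *gorP* is transcribed.
So GorP is produced and active.
With repressor GorP bound, *jovJ* is not transcribed.
So JovJ is not produced.
Required activator JovJ is absent, so *lutS* is not transcribed.
So LutS is not produced.
With no repressor bound, *sibR* is transcribed.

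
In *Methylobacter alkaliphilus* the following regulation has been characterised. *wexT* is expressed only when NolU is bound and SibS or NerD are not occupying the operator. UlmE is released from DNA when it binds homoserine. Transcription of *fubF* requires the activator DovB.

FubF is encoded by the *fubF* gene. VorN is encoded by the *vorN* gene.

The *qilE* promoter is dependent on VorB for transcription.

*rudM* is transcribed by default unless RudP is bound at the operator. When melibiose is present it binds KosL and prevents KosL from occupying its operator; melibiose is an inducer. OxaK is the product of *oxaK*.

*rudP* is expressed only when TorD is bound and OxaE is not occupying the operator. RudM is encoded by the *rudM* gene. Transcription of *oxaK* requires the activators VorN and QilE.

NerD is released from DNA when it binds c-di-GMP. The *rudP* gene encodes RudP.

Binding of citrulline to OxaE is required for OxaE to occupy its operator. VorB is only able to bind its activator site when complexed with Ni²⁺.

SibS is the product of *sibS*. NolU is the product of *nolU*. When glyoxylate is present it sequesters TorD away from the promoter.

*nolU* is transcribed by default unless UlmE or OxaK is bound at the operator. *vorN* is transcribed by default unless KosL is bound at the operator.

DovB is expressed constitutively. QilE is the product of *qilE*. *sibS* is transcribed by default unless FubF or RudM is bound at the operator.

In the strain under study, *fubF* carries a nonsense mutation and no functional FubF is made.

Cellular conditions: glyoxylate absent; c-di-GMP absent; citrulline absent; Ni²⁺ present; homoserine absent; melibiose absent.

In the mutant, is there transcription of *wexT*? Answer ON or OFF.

FubF is non-functional in this strain, so it has no effect.
Glyoxylate is absent, so TorD is active.
Citrulline is absent, so OxaE is inactive.
No repressor is bound and TorD is active, so *rudP* is transcribed.
So RudP is produced and active.
With repressor RudP bound, *rudM* is not transcribed.
So RudM is not produced.
With no repressor bound, *sibS* is transcribed.
So SibS is produced and active.
c-di-GMP is absent, so NerD is active.
Homoserine is absent, so UlmE is active.
Melibiose is absent, so KosL is active.
With repressor KosL bound, *vorN* is not transcribed.
So VorN is not produced.
Ni²⁺ is present, so VorB is active.
No repressor is bound and VorB is active, so *qilE* is transcribed.
So QilE is produced and active.
Required activator VorN is absent, so *oxaK* is not transcribed.
So OxaK is not produced.
With repressor UlmE bound, *nolU* is not transcribed.
So NolU is not produced.
With repressor SibS bound, *wexT* is not transcribed.

OFF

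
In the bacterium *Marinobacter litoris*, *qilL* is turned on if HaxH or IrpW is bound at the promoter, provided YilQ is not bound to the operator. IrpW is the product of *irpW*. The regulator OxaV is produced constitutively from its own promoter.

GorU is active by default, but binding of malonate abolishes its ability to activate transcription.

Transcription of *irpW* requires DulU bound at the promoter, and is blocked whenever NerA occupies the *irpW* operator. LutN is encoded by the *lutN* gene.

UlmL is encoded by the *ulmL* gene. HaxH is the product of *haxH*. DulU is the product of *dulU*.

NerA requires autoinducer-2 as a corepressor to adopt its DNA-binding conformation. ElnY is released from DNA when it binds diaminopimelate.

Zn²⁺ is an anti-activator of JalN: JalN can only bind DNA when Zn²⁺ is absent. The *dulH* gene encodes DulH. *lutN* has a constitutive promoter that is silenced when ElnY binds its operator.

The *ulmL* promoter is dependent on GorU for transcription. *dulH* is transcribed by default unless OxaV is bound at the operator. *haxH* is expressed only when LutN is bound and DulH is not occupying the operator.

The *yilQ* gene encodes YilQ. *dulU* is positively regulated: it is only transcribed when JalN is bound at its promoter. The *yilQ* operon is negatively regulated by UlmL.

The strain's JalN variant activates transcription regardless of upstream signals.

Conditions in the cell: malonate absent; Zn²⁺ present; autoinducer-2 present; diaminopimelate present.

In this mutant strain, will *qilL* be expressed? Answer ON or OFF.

OxaV is produced constitutively and is active.
With repressor OxaV bound, *dulH* is not transcribed.
So DulH is not produced.
Diaminopimelate is present, so ElnY is inactive.
With no repressor bound, *lutN* is transcribed.
So LutN is produced and active.
No repressor is bound and LutN is active, so *haxH* is transcribed.
So HaxH is produced and active.
Malonate is absent, so GorU is active.
No repressor is bound and GorU is active, so *ulmL* is transcribed.
So UlmL is produced and active.
With repressor UlmL bound, *yilQ* is not transcribed.
So YilQ is not produced.
JalN is constitutively active in this strain.
No repressor is bound and JalN is active, so *dulU* is transcribed.
So DulU is produced and active.
Autoinducer-2 is present, so NerA is active.
With repressor NerA bound, *irpW* is not transcribed.
So IrpW is not produced.
Activator HaxH is present, so *qilL* is transcribed.

ON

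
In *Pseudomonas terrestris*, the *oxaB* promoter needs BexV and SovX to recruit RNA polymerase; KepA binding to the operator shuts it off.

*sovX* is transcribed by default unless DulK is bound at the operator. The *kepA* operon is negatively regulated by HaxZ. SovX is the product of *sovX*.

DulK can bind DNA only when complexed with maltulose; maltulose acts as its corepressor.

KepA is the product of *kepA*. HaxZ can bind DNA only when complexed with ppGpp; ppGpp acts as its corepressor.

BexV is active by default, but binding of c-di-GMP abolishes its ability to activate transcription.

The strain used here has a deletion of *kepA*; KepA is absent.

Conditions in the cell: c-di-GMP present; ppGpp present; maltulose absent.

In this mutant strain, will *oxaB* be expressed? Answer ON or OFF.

OFF

c-di-GMP is present, so BexV is inactive.
KepA is non-functional in this strain, so it has no effect.
Maltulose is absent, so DulK is inactive.
With no repressor bound, *sovX* is transcribed.
So SovX is produced and active.
Required activator BexV is absent, so *oxaB* is not transcribed.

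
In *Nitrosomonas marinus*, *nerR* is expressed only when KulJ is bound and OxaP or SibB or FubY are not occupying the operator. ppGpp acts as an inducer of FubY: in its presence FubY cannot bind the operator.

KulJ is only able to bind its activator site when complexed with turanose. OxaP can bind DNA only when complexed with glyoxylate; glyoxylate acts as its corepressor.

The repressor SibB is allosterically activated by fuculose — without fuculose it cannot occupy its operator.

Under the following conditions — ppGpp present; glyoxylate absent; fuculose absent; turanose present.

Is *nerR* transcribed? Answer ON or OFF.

Glyoxylate is absent, so OxaP is inactive.
Turanose is present, so KulJ is active.
Fuculose is absent, so SibB is inactive.
ppGpp is present, so FubY is inactive.
No repressor is bound and KulJ is active, so *nerR* is transcribed.

ON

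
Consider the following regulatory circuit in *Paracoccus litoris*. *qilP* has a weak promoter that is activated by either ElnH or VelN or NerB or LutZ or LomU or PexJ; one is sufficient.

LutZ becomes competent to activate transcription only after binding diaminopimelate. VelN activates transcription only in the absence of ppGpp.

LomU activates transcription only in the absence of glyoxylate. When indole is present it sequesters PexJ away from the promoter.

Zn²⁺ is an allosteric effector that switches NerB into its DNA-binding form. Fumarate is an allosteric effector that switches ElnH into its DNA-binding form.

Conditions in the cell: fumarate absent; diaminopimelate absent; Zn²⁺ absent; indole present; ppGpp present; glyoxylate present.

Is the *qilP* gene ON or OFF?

Fumarate is absent, so ElnH is inactive.
ppGpp is present, so VelN is inactive.
Zn²⁺ is absent, so NerB is inactive.
Diaminopimelate is absent, so LutZ is inactive.
Glyoxylate is present, so LomU is inactive.
Indole is present, so PexJ is inactive.
No activator is available at the *qilP* promoter, so *qilP* is not transcribed.

OFF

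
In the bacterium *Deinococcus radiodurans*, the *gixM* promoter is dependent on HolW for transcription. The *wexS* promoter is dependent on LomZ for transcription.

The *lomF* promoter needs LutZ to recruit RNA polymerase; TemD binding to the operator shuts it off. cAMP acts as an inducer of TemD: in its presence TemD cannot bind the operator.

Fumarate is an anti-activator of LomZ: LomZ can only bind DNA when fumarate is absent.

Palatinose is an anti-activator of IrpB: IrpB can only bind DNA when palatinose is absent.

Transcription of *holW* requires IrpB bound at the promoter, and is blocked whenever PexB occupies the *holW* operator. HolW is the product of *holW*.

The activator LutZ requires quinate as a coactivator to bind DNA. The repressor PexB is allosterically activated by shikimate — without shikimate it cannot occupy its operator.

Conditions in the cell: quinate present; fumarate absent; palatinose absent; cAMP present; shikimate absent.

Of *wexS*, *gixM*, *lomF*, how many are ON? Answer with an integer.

3

Fumarate is absent, so LomZ is active.
No repressor is bound and LomZ is active, so *wexS* is transcribed.
→ *wexS* is ON.
Palatinose is absent, so IrpB is active.
Shikimate is absent, so PexB is inactive.
No repressor is bound and IrpB is active, so *holW* is transcribed.
So HolW is produced and active.
No repressor is bound and HolW is active, so *gixM* is transcribed.
→ *gixM* is ON.
Quinate is present, so LutZ is active.
cAMP is present, so TemD is inactive.
No repressor is bound and LutZ is active, so *lomF* is transcribed.
→ *lomF* is ON.
3 of the 3 genes are transcribed.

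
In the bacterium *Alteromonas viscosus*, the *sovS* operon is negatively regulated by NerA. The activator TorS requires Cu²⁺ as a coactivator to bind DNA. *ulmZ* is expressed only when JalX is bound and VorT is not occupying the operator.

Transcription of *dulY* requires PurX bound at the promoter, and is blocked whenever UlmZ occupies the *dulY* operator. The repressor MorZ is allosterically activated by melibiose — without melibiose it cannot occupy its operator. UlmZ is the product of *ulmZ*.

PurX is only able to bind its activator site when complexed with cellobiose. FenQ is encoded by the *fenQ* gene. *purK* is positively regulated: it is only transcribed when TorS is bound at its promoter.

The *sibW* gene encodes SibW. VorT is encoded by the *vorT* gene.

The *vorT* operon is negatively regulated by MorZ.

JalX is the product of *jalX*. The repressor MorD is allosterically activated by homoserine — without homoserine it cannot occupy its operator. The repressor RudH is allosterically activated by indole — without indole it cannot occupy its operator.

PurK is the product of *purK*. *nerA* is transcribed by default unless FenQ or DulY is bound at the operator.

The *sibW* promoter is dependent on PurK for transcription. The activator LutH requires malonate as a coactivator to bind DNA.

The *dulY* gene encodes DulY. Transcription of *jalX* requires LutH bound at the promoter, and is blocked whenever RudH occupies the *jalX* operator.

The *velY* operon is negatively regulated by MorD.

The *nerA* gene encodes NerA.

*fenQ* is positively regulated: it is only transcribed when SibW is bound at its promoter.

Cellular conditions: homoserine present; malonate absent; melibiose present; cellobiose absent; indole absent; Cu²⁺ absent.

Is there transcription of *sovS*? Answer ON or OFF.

Cu²⁺ is absent, so TorS is inactive.
Required activator TorS is absent, so *purK* is not transcribed.
So PurK is not produced.
Required activator PurK is absent, so *sibW* is not transcribed.
So SibW is not produced.
Required activator SibW is absent, so *fenQ* is not transcribed.
So FenQ is not produced.
Melibiose is present, so MorZ is active.
With repressor MorZ bound, *vorT* is not transcribed.
So VorT is not produced.
Malonate is absent, so LutH is inactive.
Indole is absent, so RudH is inactive.
Required activator LutH is absent, so *jalX* is not transcribed.
So JalX is not produced.
Required activator JalX is absent, so *ulmZ* is not transcribed.
So UlmZ is not produced.
Cellobiose is absent, so PurX is inactive.
Required activator PurX is absent, so *dulY* is not transcribed.
So DulY is not produced.
With no repressor bound, *nerA* is transcribed.
So NerA is produced and active.
With repressor NerA bound, *sovS* is not transcribed.

OFF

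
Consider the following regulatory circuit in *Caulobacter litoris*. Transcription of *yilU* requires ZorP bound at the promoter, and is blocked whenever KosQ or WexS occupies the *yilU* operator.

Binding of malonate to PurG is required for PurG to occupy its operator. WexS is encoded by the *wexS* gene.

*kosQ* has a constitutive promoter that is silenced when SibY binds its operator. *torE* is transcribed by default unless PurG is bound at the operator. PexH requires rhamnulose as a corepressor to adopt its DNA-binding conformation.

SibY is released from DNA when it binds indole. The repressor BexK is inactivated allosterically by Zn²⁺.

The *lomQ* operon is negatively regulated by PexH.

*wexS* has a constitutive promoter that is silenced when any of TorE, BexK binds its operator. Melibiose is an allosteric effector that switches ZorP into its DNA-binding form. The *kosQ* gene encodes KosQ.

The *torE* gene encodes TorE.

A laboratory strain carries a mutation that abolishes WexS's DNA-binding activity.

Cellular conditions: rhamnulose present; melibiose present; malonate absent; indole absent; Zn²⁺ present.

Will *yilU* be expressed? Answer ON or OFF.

Melibiose is present, so ZorP is active.
Indole is absent, so SibY is active.
With repressor SibY bound, *kosQ* is not transcribed.
So KosQ is not produced.
WexS is non-functional in this strain, so it has no effect.
No repressor is bound and ZorP is active, so *yilU* is transcribed.

ON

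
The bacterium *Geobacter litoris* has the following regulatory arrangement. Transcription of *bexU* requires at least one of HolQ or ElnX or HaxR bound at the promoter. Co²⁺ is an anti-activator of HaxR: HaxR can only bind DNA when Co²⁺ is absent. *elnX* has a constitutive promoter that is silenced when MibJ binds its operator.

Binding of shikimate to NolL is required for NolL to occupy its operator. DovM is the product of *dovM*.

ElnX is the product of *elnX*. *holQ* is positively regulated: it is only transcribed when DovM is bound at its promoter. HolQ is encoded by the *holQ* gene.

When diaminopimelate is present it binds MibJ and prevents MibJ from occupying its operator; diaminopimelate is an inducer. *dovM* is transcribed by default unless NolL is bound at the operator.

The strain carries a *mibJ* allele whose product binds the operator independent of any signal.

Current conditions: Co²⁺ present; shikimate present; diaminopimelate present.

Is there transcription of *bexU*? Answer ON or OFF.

OFF

Shikimate is present, so NolL is active.
With repressor NolL bound, *dovM* is not transcribed.
So DovM is not produced.
Required activator DovM is absent, so *holQ* is not transcribed.
So HolQ is not produced.
MibJ is constitutively active in this strain.
With repressor MibJ bound, *elnX* is not transcribed.
So ElnX is not produced.
Co²⁺ is present, so HaxR is inactive.
No activator is available at the *bexU* promoter, so *bexU* is not transcribed.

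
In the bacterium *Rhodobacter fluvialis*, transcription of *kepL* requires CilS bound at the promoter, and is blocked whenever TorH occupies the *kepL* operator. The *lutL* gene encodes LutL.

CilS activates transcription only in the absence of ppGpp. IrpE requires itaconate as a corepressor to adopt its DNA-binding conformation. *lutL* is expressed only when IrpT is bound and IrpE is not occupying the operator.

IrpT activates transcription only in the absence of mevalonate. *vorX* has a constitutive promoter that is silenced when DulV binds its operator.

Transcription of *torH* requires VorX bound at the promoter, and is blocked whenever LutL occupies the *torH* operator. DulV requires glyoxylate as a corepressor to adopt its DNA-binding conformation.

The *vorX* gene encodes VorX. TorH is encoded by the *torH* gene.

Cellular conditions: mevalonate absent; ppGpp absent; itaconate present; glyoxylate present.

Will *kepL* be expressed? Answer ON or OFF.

ON

Glyoxylate is present, so DulV is active.
With repressor DulV bound, *vorX* is not transcribed.
So VorX is not produced.
Itaconate is present, so IrpE is active.
Mevalonate is absent, so IrpT is active.
With repressor IrpE bound, *lutL* is not transcribed.
So LutL is not produced.
Required activator VorX is absent, so *torH* is not transcribed.
So TorH is not produced.
ppGpp is absent, so CilS is active.
No repressor is bound and CilS is active, so *kepL* is transcribed.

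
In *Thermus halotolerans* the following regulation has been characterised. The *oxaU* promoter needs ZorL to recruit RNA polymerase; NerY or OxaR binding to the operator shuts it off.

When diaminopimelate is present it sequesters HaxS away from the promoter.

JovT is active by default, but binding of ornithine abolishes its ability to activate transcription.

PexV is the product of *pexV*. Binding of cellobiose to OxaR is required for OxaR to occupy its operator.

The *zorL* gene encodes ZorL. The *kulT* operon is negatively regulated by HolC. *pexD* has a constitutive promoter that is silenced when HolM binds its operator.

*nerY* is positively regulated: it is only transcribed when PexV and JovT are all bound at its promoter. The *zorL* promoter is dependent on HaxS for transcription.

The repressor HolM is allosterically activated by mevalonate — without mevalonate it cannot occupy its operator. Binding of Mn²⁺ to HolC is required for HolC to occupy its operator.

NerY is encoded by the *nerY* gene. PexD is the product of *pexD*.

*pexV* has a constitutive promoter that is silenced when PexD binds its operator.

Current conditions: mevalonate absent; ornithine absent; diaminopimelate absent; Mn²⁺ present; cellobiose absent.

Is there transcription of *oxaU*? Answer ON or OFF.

ON

Mevalonate is absent, so HolM is inactive.
With no repressor bound, *pexD* is transcribed.
So PexD is produced and active.
With repressor PexD bound, *pexV* is not transcribed.
So PexV is not produced.
Ornithine is absent, so JovT is active.
Required activator PexV is absent, so *nerY* is not transcribed.
So NerY is not produced.
Diaminopimelate is absent, so HaxS is active.
No repressor is bound and HaxS is active, so *zorL* is transcribed.
So ZorL is produced and active.
Cellobiose is absent, so OxaR is inactive.
No repressor is bound and ZorL is active, so *oxaU* is transcribed.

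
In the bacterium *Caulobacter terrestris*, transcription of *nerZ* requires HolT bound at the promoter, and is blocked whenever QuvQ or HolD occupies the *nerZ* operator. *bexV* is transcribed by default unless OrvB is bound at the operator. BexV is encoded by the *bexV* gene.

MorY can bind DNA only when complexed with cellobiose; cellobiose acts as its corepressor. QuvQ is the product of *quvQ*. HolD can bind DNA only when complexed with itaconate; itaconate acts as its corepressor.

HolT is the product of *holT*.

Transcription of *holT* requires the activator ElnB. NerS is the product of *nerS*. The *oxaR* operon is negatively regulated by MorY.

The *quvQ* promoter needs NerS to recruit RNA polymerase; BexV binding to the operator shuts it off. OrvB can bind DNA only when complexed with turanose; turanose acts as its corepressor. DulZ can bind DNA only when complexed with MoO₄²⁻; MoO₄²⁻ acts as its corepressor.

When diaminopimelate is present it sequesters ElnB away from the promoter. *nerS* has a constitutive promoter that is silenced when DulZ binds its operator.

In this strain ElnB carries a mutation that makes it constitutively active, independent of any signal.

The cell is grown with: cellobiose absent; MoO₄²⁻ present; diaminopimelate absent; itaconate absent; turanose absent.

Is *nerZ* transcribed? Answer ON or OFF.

ElnB is constitutively active in this strain.
No repressor is bound and ElnB is active, so *holT* is transcribed.
So HolT is produced and active.
MoO₄²⁻ is present, so DulZ is active.
With repressor DulZ bound, *nerS* is not transcribed.
So NerS is not produced.
Turanose is absent, so OrvB is inactive.
With no repressor bound, *bexV* is transcribed.
So BexV is produced and active.
With repressor BexV bound, *quvQ* is not transcribed.
So QuvQ is not produced.
Itaconate is absent, so HolD is inactive.
No repressor is bound and HolT is active, so *nerZ* is transcribed.

ON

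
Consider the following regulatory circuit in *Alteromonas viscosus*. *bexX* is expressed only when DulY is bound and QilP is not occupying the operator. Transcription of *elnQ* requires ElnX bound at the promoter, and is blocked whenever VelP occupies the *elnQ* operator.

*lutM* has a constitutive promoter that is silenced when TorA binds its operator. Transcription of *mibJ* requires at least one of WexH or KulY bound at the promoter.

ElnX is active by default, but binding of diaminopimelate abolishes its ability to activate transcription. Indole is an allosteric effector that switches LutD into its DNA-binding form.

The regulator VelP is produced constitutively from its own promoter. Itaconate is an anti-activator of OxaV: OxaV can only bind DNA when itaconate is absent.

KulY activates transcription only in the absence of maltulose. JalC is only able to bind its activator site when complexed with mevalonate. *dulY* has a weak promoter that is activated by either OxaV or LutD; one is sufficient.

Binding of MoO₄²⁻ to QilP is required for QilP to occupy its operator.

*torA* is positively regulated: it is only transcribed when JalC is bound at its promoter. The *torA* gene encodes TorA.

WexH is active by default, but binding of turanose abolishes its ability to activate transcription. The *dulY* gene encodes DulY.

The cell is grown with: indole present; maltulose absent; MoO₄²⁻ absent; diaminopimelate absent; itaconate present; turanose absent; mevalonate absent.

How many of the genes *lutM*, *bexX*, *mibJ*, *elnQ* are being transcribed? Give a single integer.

3

Mevalonate is absent, so JalC is inactive.
Required activator JalC is absent, so *torA* is not transcribed.
So TorA is not produced.
With no repressor bound, *lutM* is transcribed.
→ *lutM* is ON.
Itaconate is present, so OxaV is inactive.
Indole is present, so LutD is active.
Activator LutD is present, so *dulY* is transcribed.
So DulY is produced and active.
MoO₄²⁻ is absent, so QilP is inactive.
No repressor is bound and DulY is active, so *bexX* is transcribed.
→ *bexX* is ON.
Turanose is absent, so WexH is active.
Maltulose is absent, so KulY is active.
Activator WexH is present, so *mibJ* is transcribed.
→ *mibJ* is ON.
VelP is produced constitutively and is active.
Diaminopimelate is absent, so ElnX is active.
With repressor VelP bound, *elnQ* is not transcribed.
→ *elnQ* is OFF.
3 of the 4 genes are transcribed.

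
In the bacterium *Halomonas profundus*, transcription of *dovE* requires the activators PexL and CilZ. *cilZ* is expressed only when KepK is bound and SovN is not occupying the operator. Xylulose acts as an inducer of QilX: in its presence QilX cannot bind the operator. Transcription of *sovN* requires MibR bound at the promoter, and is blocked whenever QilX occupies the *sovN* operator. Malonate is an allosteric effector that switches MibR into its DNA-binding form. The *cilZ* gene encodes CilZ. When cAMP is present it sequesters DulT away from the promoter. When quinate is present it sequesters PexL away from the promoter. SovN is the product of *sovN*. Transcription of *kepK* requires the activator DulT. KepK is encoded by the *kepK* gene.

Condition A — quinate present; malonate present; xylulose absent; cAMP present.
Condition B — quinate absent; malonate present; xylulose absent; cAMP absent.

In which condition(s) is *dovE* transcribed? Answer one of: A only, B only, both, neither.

B only

Condition A:
Quinate is present, so PexL is inactive.
Malonate is present, so MibR is active.
Xylulose is absent, so QilX is active.
With repressor QilX bound, *sovN* is not transcribed.
So SovN is not produced.
cAMP is present, so DulT is inactive.
Required activator DulT is absent, so *kepK* is not transcribed.
So KepK is not produced.
Required activator KepK is absent, so *cilZ* is not transcribed.
So CilZ is not produced.
Required activator PexL is absent, so *dovE* is not transcribed.
→ *dovE* is OFF in A.
Condition B:
Quinate is absent, so PexL is active.
Malonate is present, so MibR is active.
Xylulose is absent, so QilX is active.
With repressor QilX bound, *sovN* is not transcribed.
So SovN is not produced.
cAMP is absent, so DulT is active.
No repressor is bound and DulT is active, so *kepK* is transcribed.
So KepK is produced and active.
No repressor is bound and KepK is active, so *cilZ* is transcribed.
So CilZ is produced and active.
No repressor is bound and PexL and CilZ are active, so *dovE* is transcribed.
→ *dovE* is ON in B.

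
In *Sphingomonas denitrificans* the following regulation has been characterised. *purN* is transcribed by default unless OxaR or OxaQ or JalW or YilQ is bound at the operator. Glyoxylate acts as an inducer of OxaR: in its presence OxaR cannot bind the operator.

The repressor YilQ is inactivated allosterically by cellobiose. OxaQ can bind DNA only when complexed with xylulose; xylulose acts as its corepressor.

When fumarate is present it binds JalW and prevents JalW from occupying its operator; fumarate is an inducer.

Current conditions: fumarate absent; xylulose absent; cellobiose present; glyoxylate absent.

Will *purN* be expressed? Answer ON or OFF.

OFF

Glyoxylate is absent, so OxaR is active.
Xylulose is absent, so OxaQ is inactive.
Fumarate is absent, so JalW is active.
Cellobiose is present, so YilQ is inactive.
With repressor OxaR bound, *purN* is not transcribed.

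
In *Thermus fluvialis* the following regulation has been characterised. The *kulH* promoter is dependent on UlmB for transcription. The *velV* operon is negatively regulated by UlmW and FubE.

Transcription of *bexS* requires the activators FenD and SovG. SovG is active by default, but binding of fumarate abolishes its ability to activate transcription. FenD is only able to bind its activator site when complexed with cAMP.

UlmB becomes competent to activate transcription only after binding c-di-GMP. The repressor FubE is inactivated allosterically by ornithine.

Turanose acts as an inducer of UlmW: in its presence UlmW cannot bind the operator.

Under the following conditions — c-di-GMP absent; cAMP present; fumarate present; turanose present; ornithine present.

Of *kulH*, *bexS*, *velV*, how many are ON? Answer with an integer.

1

c-di-GMP is absent, so UlmB is inactive.
Required activator UlmB is absent, so *kulH* is not transcribed.
→ *kulH* is OFF.
cAMP is present, so FenD is active.
Fumarate is present, so SovG is inactive.
Required activator SovG is absent, so *bexS* is not transcribed.
→ *bexS* is OFF.
Turanose is present, so UlmW is inactive.
Ornithine is present, so FubE is inactive.
With no repressor bound, *velV* is transcribed.
→ *velV* is ON.
1 of the 3 genes is transcribed.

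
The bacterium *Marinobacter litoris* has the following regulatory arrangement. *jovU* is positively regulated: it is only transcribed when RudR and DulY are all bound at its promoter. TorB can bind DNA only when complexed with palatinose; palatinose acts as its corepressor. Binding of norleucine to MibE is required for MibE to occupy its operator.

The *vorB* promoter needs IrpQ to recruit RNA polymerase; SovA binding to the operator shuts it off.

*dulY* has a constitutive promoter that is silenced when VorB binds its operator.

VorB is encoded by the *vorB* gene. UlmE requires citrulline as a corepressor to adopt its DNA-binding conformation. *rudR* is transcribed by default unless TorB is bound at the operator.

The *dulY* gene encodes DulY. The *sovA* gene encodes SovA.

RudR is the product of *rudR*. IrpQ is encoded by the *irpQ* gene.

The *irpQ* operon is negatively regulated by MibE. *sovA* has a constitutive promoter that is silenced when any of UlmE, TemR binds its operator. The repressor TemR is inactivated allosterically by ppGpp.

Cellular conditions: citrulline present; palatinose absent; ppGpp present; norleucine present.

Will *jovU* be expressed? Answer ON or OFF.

Palatinose is absent, so TorB is inactive.
With no repressor bound, *rudR* is transcribed.
So RudR is produced and active.
Citrulline is present, so UlmE is active.
ppGpp is present, so TemR is inactive.
With repressor UlmE bound, *sovA* is not transcribed.
So SovA is not produced.
Norleucine is present, so MibE is active.
With repressor MibE bound, *irpQ* is not transcribed.
So IrpQ is not produced.
Required activator IrpQ is absent, so *vorB* is not transcribed.
So VorB is not produced.
With no repressor bound, *dulY* is transcribed.
So DulY is produced and active.
No repressor is bound and RudR and DulY are active, so *jovU* is transcribed.

ON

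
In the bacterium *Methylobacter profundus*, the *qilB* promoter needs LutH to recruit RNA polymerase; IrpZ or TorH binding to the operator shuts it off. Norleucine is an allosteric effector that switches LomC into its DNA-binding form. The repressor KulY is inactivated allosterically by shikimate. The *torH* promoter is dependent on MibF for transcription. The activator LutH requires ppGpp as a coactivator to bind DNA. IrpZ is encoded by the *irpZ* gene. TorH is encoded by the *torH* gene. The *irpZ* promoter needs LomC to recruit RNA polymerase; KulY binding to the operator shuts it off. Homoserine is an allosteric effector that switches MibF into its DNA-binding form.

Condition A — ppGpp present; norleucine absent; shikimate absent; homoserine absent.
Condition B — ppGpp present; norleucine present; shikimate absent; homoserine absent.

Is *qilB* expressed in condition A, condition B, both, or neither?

both

Condition A:
ppGpp is present, so LutH is active.
Norleucine is absent, so LomC is inactive.
Shikimate is absent, so KulY is active.
With repressor KulY bound, *irpZ* is not transcribed.
So IrpZ is not produced.
Homoserine is absent, so MibF is inactive.
Required activator MibF is absent, so *torH* is not transcribed.
So TorH is not produced.
No repressor is bound and LutH is active, so *qilB* is transcribed.
→ *qilB* is ON in A.
Condition B:
ppGpp is present, so LutH is active.
Norleucine is present, so LomC is active.
Shikimate is absent, so KulY is active.
With repressor KulY bound, *irpZ* is not transcribed.
So IrpZ is not produced.
Homoserine is absent, so MibF is inactive.
Required activator MibF is absent, so *torH* is not transcribed.
So TorH is not produced.
No repressor is bound and LutH is active, so *qilB* is transcribed.
→ *qilB* is ON in B.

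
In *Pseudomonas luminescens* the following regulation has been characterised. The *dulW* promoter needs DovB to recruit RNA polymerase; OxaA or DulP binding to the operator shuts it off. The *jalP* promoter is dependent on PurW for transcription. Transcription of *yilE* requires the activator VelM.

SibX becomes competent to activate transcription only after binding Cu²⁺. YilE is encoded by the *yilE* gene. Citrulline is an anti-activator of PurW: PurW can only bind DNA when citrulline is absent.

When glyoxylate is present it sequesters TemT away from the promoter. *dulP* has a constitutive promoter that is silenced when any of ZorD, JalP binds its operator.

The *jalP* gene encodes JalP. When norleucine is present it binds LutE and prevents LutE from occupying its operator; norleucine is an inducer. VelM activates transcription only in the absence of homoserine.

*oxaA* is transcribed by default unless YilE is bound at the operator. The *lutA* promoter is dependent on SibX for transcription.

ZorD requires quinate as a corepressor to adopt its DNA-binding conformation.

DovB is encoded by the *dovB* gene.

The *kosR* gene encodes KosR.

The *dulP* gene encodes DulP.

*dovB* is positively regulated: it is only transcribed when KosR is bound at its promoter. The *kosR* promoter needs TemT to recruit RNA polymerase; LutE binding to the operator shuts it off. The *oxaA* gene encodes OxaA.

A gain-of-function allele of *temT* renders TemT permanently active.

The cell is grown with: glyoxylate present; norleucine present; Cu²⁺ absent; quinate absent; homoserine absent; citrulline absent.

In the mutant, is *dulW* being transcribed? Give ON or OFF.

Homoserine is absent, so VelM is active.
No repressor is bound and VelM is active, so *yilE* is transcribed.
So YilE is produced and active.
With repressor YilE bound, *oxaA* is not transcribed.
So OxaA is not produced.
Quinate is absent, so ZorD is inactive.
Citrulline is absent, so PurW is active.
No repressor is bound and PurW is active, so *jalP* is transcribed.
So JalP is produced and active.
With repressor JalP bound, *dulP* is not transcribed.
So DulP is not produced.
Norleucine is present, so LutE is inactive.
TemT is constitutively active in this strain.
No repressor is bound and TemT is active, so *kosR* is transcribed.
So KosR is produced and active.
No repressor is bound and KosR is active, so *dovB* is transcribed.
So DovB is produced and active.
No repressor is bound and DovB is active, so *dulW* is transcribed.

ON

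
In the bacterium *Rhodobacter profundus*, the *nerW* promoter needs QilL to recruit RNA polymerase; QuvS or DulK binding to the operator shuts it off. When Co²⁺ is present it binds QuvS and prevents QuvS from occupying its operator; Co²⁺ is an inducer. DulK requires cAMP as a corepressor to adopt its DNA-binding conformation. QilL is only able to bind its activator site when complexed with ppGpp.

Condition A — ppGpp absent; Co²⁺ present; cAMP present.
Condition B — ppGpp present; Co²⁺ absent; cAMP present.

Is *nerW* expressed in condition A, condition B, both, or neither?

Condition A:
ppGpp is absent, so QilL is inactive.
Co²⁺ is present, so QuvS is inactive.
cAMP is present, so DulK is active.
With repressor DulK bound, *nerW* is not transcribed.
→ *nerW* is OFF in A.
Condition B:
ppGpp is present, so QilL is active.
Co²⁺ is absent, so QuvS is active.
cAMP is present, so DulK is active.
With repressor QuvS bound, *nerW* is not transcribed.
→ *nerW* is OFF in B.

neither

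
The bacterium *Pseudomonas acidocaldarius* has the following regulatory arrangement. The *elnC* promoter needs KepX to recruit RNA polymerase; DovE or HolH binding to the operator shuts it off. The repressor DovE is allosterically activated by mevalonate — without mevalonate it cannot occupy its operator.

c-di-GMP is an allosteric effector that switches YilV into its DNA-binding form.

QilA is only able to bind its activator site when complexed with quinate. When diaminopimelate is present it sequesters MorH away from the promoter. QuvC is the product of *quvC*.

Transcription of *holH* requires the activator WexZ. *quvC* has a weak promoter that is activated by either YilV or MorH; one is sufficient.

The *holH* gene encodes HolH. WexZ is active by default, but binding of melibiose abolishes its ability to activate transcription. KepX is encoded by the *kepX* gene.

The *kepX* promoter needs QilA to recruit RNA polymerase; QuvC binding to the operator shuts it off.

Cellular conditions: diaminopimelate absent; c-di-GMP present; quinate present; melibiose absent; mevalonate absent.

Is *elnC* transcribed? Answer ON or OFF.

OFF

Mevalonate is absent, so DovE is inactive.
Quinate is present, so QilA is active.
c-di-GMP is present, so YilV is active.
Diaminopimelate is absent, so MorH is active.
Activator YilV is present, so *quvC* is transcribed.
So QuvC is produced and active.
With repressor QuvC bound, *kepX* is not transcribed.
So KepX is not produced.
Melibiose is absent, so WexZ is active.
No repressor is bound and WexZ is active, so *holH* is transcribed.
So HolH is produced and active.
With repressor HolH bound, *elnC* is not transcribed.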